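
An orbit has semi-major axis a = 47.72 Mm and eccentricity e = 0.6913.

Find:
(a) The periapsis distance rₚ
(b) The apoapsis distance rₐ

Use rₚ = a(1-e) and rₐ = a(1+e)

Convert to SI: a = 47.72 Mm = 4.772e+07 m.
(a) rₚ = a(1 − e) = 4.772e+07 · (1 − 0.6913) = 4.772e+07 · 0.3087 ≈ 1.473e+07 m = 14.73 Mm.
(b) rₐ = a(1 + e) = 4.772e+07 · (1 + 0.6913) = 4.772e+07 · 1.6913 ≈ 8.071e+07 m = 80.71 Mm.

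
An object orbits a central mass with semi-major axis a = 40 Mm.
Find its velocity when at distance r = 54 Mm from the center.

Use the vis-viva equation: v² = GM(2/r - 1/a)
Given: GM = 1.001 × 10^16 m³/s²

Convert to SI: a = 40 Mm = 4e+07 m; r = 54 Mm = 5.4e+07 m.
Vis-viva: v = √(GM · (2/r − 1/a)).
2/r − 1/a = 2/5.4e+07 − 1/4e+07 = 1.2037e-08 m⁻¹.
v = √(1.001e+16 · 1.2037e-08) m/s ≈ 1.098e+04 m/s = 10.98 km/s.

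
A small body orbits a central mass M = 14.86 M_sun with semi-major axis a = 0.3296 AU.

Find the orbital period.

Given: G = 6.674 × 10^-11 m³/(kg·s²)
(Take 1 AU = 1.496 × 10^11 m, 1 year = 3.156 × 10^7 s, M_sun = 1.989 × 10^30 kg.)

Convert to SI: a = 0.3296 AU = 4.93082e+10 m; M = 14.86 M_sun = 2.95565e+31 kg.
GM = G · M = 6.674e-11 · 2.95565e+31 = 1.9726e+21 m³/s².
Kepler's third law: T = 2π √(a³ / GM).
Substituting a = 4.93082e+10 m and GM = 1.9726e+21 m³/s²:
T = 2π √((4.93082e+10)³ / 1.9726e+21) s
T ≈ 1.549e+06 s = 0.04908 years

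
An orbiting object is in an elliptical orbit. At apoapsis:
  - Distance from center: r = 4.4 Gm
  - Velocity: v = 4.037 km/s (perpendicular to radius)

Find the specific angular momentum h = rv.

Convert to SI: r = 4.4 Gm = 4.4e+09 m; v = 4.037 km/s = 4037 m/s.
With v perpendicular to r, h = r · v.
h = 4.4e+09 · 4037 m²/s ≈ 1.776e+13 m²/s.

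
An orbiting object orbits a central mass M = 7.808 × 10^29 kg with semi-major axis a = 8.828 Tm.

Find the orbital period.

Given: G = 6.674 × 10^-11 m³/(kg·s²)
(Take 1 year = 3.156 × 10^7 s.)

Convert to SI: a = 8.828 Tm = 8.828e+12 m.
GM = G · M = 6.674e-11 · 7.808e+29 = 5.21106e+19 m³/s².
Kepler's third law: T = 2π √(a³ / GM).
Substituting a = 8.828e+12 m and GM = 5.21106e+19 m³/s²:
T = 2π √((8.828e+12)³ / 5.21106e+19) s
T ≈ 2.283e+10 s = 723.4 years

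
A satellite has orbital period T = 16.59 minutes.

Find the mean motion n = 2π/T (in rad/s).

Convert to SI: T = 16.59 minutes = 995.4 s.
n = 2π / T.
n = 2π / 995.4 s ≈ 0.006312 rad/s.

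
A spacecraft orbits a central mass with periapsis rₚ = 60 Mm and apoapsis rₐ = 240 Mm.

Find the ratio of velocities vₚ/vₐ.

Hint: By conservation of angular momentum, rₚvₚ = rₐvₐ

Convert to SI: rₚ = 60 Mm = 6e+07 m; rₐ = 240 Mm = 2.4e+08 m.
Conservation of angular momentum gives rₚvₚ = rₐvₐ, so vₚ/vₐ = rₐ/rₚ.
vₚ/vₐ = 2.4e+08 / 6e+07 ≈ 4.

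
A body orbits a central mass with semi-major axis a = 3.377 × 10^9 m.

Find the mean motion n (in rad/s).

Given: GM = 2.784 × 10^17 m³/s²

n = √(GM / a³).
n = √(2.784e+17 / (3.377e+09)³) rad/s ≈ 2.689e-06 rad/s.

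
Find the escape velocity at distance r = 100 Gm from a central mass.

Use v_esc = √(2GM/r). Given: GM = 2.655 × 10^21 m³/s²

Convert to SI: r = 100 Gm = 1e+11 m.
Escape velocity comes from setting total energy to zero: ½v² − GM/r = 0 ⇒ v_esc = √(2GM / r).
v_esc = √(2 · 2.655e+21 / 1e+11) m/s ≈ 2.304e+05 m/s = 230.4 km/s.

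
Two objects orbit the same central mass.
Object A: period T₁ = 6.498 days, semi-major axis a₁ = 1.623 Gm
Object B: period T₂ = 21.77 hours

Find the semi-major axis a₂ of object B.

Convert to SI: T₁ = 6.498 days = 561427 s; a₁ = 1.623 Gm = 1.623e+09 m; T₂ = 21.77 hours = 78372 s.
Kepler's third law: (T₁/T₂)² = (a₁/a₂)³ ⇒ a₂ = a₁ · (T₂/T₁)^(2/3).
T₂/T₁ = 78372 / 561427 = 0.139594.
a₂ = 1.623e+09 · (0.139594)^(2/3) m ≈ 4.367e+08 m = 436.7 Mm.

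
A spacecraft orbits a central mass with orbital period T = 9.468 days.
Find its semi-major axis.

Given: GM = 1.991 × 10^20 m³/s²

Convert to SI: T = 9.468 days = 818035 s.
Invert Kepler's third law: a = (GM · T² / (4π²))^(1/3).
Substituting T = 818035 s and GM = 1.991e+20 m³/s²:
a = (1.991e+20 · (818035)² / (4π²))^(1/3) m
a ≈ 1.5e+10 m = 15 Gm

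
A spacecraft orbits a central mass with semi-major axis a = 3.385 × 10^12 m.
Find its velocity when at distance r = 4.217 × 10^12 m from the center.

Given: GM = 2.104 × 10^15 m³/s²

Vis-viva: v = √(GM · (2/r − 1/a)).
2/r − 1/a = 2/4.217e+12 − 1/3.385e+12 = 1.7885e-13 m⁻¹.
v = √(2.104e+15 · 1.7885e-13) m/s ≈ 19.4 m/s = 19.4 m/s.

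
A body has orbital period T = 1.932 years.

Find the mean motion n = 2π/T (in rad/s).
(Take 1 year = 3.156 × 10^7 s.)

Convert to SI: T = 1.932 years = 6.09739e+07 s.
n = 2π / T.
n = 2π / 6.09739e+07 s ≈ 1.03e-07 rad/s.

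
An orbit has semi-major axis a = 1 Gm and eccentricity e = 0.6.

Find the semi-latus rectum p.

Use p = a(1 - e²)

Convert to SI: a = 1 Gm = 1e+09 m.
p = a (1 − e²).
p = 1e+09 · (1 − (0.6)²) = 1e+09 · 0.64 ≈ 6.4e+08 m = 640 Mm.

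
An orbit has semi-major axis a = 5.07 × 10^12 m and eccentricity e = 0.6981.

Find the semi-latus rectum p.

p = a (1 − e²).
p = 5.07e+12 · (1 − (0.6981)²) = 5.07e+12 · 0.512656 ≈ 2.599e+12 m = 2.599 × 10^12 m.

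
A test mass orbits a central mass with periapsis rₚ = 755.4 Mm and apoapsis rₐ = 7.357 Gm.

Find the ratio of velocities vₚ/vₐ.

Convert to SI: rₚ = 755.4 Mm = 7.554e+08 m; rₐ = 7.357 Gm = 7.357e+09 m.
Conservation of angular momentum gives rₚvₚ = rₐvₐ, so vₚ/vₐ = rₐ/rₚ.
vₚ/vₐ = 7.357e+09 / 7.554e+08 ≈ 9.739.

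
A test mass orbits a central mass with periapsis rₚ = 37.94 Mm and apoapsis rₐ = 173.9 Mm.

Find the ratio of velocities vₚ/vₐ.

Convert to SI: rₚ = 37.94 Mm = 3.794e+07 m; rₐ = 173.9 Mm = 1.739e+08 m.
Conservation of angular momentum gives rₚvₚ = rₐvₐ, so vₚ/vₐ = rₐ/rₚ.
vₚ/vₐ = 1.739e+08 / 3.794e+07 ≈ 4.584.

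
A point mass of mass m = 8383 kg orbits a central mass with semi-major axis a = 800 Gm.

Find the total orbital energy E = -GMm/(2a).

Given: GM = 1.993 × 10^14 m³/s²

Convert to SI: a = 800 Gm = 8e+11 m.
E = −GMm / (2a).
E = −1.993e+14 · 8383 / (2 · 8e+11) J ≈ -1.044e+06 J = -1.044 MJ.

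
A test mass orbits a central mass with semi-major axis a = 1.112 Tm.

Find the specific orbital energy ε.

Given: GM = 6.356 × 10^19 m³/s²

Convert to SI: a = 1.112 Tm = 1.112e+12 m.
ε = −GM / (2a).
ε = −6.356e+19 / (2 · 1.112e+12) J/kg ≈ -2.858e+07 J/kg = -28.58 MJ/kg.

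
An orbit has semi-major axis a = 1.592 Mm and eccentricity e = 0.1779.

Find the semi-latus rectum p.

Convert to SI: a = 1.592 Mm = 1.592e+06 m.
p = a (1 − e²).
p = 1.592e+06 · (1 − (0.1779)²) = 1.592e+06 · 0.968352 ≈ 1.542e+06 m = 1.542 Mm.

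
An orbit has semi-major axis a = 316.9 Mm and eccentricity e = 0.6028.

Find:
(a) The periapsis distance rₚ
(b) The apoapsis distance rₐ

Convert to SI: a = 316.9 Mm = 3.169e+08 m.
(a) rₚ = a(1 − e) = 3.169e+08 · (1 − 0.6028) = 3.169e+08 · 0.3972 ≈ 1.259e+08 m = 125.9 Mm.
(b) rₐ = a(1 + e) = 3.169e+08 · (1 + 0.6028) = 3.169e+08 · 1.6028 ≈ 5.079e+08 m = 507.9 Mm.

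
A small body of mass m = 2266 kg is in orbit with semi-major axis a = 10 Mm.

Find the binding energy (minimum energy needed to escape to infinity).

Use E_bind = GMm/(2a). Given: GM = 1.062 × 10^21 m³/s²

Convert to SI: a = 10 Mm = 1e+07 m.
Total orbital energy is E = −GMm/(2a); binding energy is E_bind = −E = GMm/(2a).
E_bind = 1.062e+21 · 2266 / (2 · 1e+07) J ≈ 1.203e+17 J = 120.3 PJ.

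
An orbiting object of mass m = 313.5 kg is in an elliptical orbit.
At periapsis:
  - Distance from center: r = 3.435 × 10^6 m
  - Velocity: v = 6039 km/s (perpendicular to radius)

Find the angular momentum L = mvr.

Convert to SI: v = 6039 km/s = 6.039e+06 m/s.
Since v is perpendicular to r, L = m · v · r.
L = 313.5 · 6.039e+06 · 3.435e+06 kg·m²/s ≈ 6.503e+15 kg·m²/s.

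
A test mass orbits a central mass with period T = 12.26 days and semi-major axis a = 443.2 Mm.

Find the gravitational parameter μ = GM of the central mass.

Convert to SI: T = 12.26 days = 1.05926e+06 s; a = 443.2 Mm = 4.432e+08 m.
GM = 4π² · a³ / T².
GM = 4π² · (4.432e+08)³ / (1.05926e+06)² m³/s² ≈ 3.063e+15 m³/s² = 3.063 × 10^15 m³/s².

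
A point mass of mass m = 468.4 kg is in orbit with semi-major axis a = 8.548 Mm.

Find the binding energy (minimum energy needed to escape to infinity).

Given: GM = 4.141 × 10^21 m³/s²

Convert to SI: a = 8.548 Mm = 8.548e+06 m.
Total orbital energy is E = −GMm/(2a); binding energy is E_bind = −E = GMm/(2a).
E_bind = 4.141e+21 · 468.4 / (2 · 8.548e+06) J ≈ 1.135e+17 J = 113.5 PJ.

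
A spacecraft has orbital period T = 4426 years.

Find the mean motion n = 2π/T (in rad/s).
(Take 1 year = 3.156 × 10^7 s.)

Convert to SI: T = 4426 years = 1.39685e+11 s.
n = 2π / T.
n = 2π / 1.39685e+11 s ≈ 4.498e-11 rad/s.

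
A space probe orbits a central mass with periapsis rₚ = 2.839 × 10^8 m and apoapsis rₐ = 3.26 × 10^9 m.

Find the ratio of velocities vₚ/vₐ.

Conservation of angular momentum gives rₚvₚ = rₐvₐ, so vₚ/vₐ = rₐ/rₚ.
vₚ/vₐ = 3.26e+09 / 2.839e+08 ≈ 11.48.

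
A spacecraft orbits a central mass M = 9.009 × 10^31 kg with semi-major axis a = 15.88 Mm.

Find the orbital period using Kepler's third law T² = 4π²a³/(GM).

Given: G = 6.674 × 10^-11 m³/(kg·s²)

Convert to SI: a = 15.88 Mm = 1.588e+07 m.
GM = G · M = 6.674e-11 · 9.009e+31 = 6.01261e+21 m³/s².
Kepler's third law: T = 2π √(a³ / GM).
Substituting a = 1.588e+07 m and GM = 6.01261e+21 m³/s²:
T = 2π √((1.588e+07)³ / 6.01261e+21) s
T ≈ 5.128 s = 5.128 seconds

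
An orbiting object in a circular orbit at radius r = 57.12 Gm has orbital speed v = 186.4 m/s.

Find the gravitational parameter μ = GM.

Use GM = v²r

Convert to SI: r = 57.12 Gm = 5.712e+10 m.
For a circular orbit v² = GM/r, so GM = v² · r.
GM = (186.4)² · 5.712e+10 m³/s² ≈ 1.985e+15 m³/s² = 1.985 × 10^15 m³/s².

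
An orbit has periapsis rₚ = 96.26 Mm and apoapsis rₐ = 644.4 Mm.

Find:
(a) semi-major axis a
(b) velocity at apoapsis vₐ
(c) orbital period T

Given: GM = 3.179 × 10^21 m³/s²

Convert to SI: rₚ = 96.26 Mm = 9.626e+07 m; rₐ = 644.4 Mm = 6.444e+08 m.
(a) a = (rₚ + rₐ)/2 = (9.626e+07 + 6.444e+08)/2 ≈ 3.703e+08 m
(b) With a = (rₚ + rₐ)/2 = 3.7033e+08 m, vₐ = √(GM (2/rₐ − 1/a)) = √(3.179e+21 · (2/6.444e+08 − 1/3.7033e+08)) m/s ≈ 1.132e+06 m/s
(c) With a = (rₚ + rₐ)/2 = 3.7033e+08 m, T = 2π √(a³/GM) = 2π √((3.7033e+08)³/3.179e+21) s ≈ 794.2 s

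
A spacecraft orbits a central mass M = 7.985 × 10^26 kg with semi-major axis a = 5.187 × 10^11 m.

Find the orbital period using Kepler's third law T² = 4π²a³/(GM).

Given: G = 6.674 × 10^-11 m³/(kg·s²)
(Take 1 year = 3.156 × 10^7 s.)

GM = G · M = 6.674e-11 · 7.985e+26 = 5.32919e+16 m³/s².
Kepler's third law: T = 2π √(a³ / GM).
Substituting a = 5.187e+11 m and GM = 5.32919e+16 m³/s²:
T = 2π √((5.187e+11)³ / 5.32919e+16) s
T ≈ 1.017e+10 s = 322.2 years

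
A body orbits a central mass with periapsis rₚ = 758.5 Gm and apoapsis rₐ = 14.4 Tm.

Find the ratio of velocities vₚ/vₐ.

Convert to SI: rₚ = 758.5 Gm = 7.585e+11 m; rₐ = 14.4 Tm = 1.44e+13 m.
Conservation of angular momentum gives rₚvₚ = rₐvₐ, so vₚ/vₐ = rₐ/rₚ.
vₚ/vₐ = 1.44e+13 / 7.585e+11 ≈ 18.98.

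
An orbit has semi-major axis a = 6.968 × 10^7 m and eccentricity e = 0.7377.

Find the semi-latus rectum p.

p = a (1 − e²).
p = 6.968e+07 · (1 − (0.7377)²) = 6.968e+07 · 0.455799 ≈ 3.176e+07 m = 3.176 × 10^7 m.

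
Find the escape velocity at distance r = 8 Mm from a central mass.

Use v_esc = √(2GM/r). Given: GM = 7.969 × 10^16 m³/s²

Convert to SI: r = 8 Mm = 8e+06 m.
Escape velocity comes from setting total energy to zero: ½v² − GM/r = 0 ⇒ v_esc = √(2GM / r).
v_esc = √(2 · 7.969e+16 / 8e+06) m/s ≈ 1.411e+05 m/s = 141.1 km/s.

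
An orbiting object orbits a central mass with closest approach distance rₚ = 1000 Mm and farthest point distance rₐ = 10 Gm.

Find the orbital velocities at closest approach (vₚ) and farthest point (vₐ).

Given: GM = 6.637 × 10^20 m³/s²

Convert to SI: rₚ = 1000 Mm = 1e+09 m; rₐ = 10 Gm = 1e+10 m.
Use the vis-viva equation v² = GM(2/r − 1/a) with a = (rₚ + rₐ)/2 = (1e+09 + 1e+10)/2 = 5.5e+09 m.
vₚ = √(GM · (2/rₚ − 1/a)) = √(6.637e+20 · (2/1e+09 − 1/5.5e+09)) m/s ≈ 1.099e+06 m/s = 1099 km/s.
vₐ = √(GM · (2/rₐ − 1/a)) = √(6.637e+20 · (2/1e+10 − 1/5.5e+09)) m/s ≈ 1.099e+05 m/s = 109.9 km/s.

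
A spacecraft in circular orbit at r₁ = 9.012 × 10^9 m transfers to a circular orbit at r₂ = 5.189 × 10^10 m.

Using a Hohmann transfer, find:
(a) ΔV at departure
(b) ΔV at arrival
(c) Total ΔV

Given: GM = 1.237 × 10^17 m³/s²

Transfer semi-major axis: a_t = (r₁ + r₂)/2 = (9.012e+09 + 5.189e+10)/2 = 3.0451e+10 m.
Circular speeds: v₁ = √(GM/r₁) = 3704.88 m/s, v₂ = √(GM/r₂) = 1543.98 m/s.
Transfer speeds (vis-viva v² = GM(2/r − 1/a_t)): v₁ᵗ = 4836.32 m/s, v₂ᵗ = 839.949 m/s.
(a) ΔV₁ = |v₁ᵗ − v₁| ≈ 1131 m/s = 1.131 km/s.
(b) ΔV₂ = |v₂ − v₂ᵗ| ≈ 704 m/s = 704 m/s.
(c) ΔV_total = ΔV₁ + ΔV₂ ≈ 1835 m/s = 1.835 km/s.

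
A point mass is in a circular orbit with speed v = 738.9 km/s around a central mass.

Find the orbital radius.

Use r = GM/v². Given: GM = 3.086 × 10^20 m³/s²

Convert to SI: v = 738.9 km/s = 738900 m/s.
For a circular orbit, v² = GM / r, so r = GM / v².
r = 3.086e+20 / (738900)² m ≈ 5.652e+08 m = 565.2 Mm.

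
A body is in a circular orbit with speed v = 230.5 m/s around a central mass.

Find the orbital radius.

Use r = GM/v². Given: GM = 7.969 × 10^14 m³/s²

For a circular orbit, v² = GM / r, so r = GM / v².
r = 7.969e+14 / (230.5)² m ≈ 1.5e+10 m = 15 Gm.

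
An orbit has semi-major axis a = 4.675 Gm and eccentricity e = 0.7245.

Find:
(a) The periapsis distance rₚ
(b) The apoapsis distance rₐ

Convert to SI: a = 4.675 Gm = 4.675e+09 m.
(a) rₚ = a(1 − e) = 4.675e+09 · (1 − 0.7245) = 4.675e+09 · 0.2755 ≈ 1.288e+09 m = 1.288 Gm.
(b) rₐ = a(1 + e) = 4.675e+09 · (1 + 0.7245) = 4.675e+09 · 1.7245 ≈ 8.062e+09 m = 8.062 Gm.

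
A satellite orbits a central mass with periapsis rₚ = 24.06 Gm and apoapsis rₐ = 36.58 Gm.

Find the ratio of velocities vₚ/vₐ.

Convert to SI: rₚ = 24.06 Gm = 2.406e+10 m; rₐ = 36.58 Gm = 3.658e+10 m.
Conservation of angular momentum gives rₚvₚ = rₐvₐ, so vₚ/vₐ = rₐ/rₚ.
vₚ/vₐ = 3.658e+10 / 2.406e+10 ≈ 1.52.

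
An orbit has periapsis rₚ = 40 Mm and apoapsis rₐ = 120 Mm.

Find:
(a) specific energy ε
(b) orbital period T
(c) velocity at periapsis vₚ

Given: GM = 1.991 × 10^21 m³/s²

Convert to SI: rₚ = 40 Mm = 4e+07 m; rₐ = 120 Mm = 1.2e+08 m.
(a) With a = (rₚ + rₐ)/2 = 8e+07 m, ε = −GM/(2a) = −1.991e+21/(2 · 8e+07) J/kg ≈ -1.244e+13 J/kg
(b) With a = (rₚ + rₐ)/2 = 8e+07 m, T = 2π √(a³/GM) = 2π √((8e+07)³/1.991e+21) s ≈ 100.8 s
(c) With a = (rₚ + rₐ)/2 = 8e+07 m, vₚ = √(GM (2/rₚ − 1/a)) = √(1.991e+21 · (2/4e+07 − 1/8e+07)) m/s ≈ 8.641e+06 m/s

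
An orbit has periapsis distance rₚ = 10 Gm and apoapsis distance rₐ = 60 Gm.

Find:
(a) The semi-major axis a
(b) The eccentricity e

Convert to SI: rₚ = 10 Gm = 1e+10 m; rₐ = 60 Gm = 6e+10 m.
(a) a = (rₚ + rₐ) / 2 = (1e+10 + 6e+10) / 2 ≈ 3.5e+10 m = 35 Gm.
(b) e = (rₐ − rₚ) / (rₐ + rₚ) = (6e+10 − 1e+10) / (6e+10 + 1e+10) ≈ 0.7143.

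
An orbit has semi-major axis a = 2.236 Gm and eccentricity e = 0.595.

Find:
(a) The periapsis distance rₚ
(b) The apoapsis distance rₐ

Convert to SI: a = 2.236 Gm = 2.236e+09 m.
(a) rₚ = a(1 − e) = 2.236e+09 · (1 − 0.595) = 2.236e+09 · 0.405 ≈ 9.056e+08 m = 905.6 Mm.
(b) rₐ = a(1 + e) = 2.236e+09 · (1 + 0.595) = 2.236e+09 · 1.595 ≈ 3.566e+09 m = 3.566 Gm.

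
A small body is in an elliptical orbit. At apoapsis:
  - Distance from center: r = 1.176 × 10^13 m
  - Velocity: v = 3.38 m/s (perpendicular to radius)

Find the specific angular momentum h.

With v perpendicular to r, h = r · v.
h = 1.176e+13 · 3.38 m²/s ≈ 3.975e+13 m²/s.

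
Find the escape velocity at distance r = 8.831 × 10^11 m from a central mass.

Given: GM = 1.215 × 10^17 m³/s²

Escape velocity comes from setting total energy to zero: ½v² − GM/r = 0 ⇒ v_esc = √(2GM / r).
v_esc = √(2 · 1.215e+17 / 8.831e+11) m/s ≈ 524.6 m/s = 524.6 m/s.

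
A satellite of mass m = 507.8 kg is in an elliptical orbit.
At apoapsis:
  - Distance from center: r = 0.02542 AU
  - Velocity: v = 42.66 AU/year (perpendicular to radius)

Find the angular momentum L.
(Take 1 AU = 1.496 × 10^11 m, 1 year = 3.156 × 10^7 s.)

Convert to SI: r = 0.02542 AU = 3.80283e+09 m; v = 42.66 AU/year = 202216 m/s.
Since v is perpendicular to r, L = m · v · r.
L = 507.8 · 202216 · 3.80283e+09 kg·m²/s ≈ 3.905e+17 kg·m²/s.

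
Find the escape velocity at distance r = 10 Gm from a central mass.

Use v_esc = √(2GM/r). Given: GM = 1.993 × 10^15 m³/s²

Convert to SI: r = 10 Gm = 1e+10 m.
Escape velocity comes from setting total energy to zero: ½v² − GM/r = 0 ⇒ v_esc = √(2GM / r).
v_esc = √(2 · 1.993e+15 / 1e+10) m/s ≈ 631.3 m/s = 631.3 m/s.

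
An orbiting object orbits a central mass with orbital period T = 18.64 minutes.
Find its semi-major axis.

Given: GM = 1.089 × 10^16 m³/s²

Convert to SI: T = 18.64 minutes = 1118.4 s.
Invert Kepler's third law: a = (GM · T² / (4π²))^(1/3).
Substituting T = 1118.4 s and GM = 1.089e+16 m³/s²:
a = (1.089e+16 · (1118.4)² / (4π²))^(1/3) m
a ≈ 7.014e+06 m = 7.014 × 10^6 m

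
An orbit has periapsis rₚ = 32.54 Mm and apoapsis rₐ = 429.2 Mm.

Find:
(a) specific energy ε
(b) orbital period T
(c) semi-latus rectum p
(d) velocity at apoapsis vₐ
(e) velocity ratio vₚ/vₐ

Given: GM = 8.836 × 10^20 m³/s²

Convert to SI: rₚ = 32.54 Mm = 3.254e+07 m; rₐ = 429.2 Mm = 4.292e+08 m.
(a) With a = (rₚ + rₐ)/2 = 2.3087e+08 m, ε = −GM/(2a) = −8.836e+20/(2 · 2.3087e+08) J/kg ≈ -1.914e+12 J/kg
(b) With a = (rₚ + rₐ)/2 = 2.3087e+08 m, T = 2π √(a³/GM) = 2π √((2.3087e+08)³/8.836e+20) s ≈ 741.5 s
(c) From a = (rₚ + rₐ)/2 = 2.3087e+08 m and e = (rₐ − rₚ)/(rₐ + rₚ) = 0.859055, p = a(1 − e²) = 2.3087e+08 · (1 − (0.859055)²) ≈ 6.049e+07 m
(d) With a = (rₚ + rₐ)/2 = 2.3087e+08 m, vₐ = √(GM (2/rₐ − 1/a)) = √(8.836e+20 · (2/4.292e+08 − 1/2.3087e+08)) m/s ≈ 5.387e+05 m/s
(e) Conservation of angular momentum (rₚvₚ = rₐvₐ) gives vₚ/vₐ = rₐ/rₚ = 4.292e+08/3.254e+07 ≈ 13.19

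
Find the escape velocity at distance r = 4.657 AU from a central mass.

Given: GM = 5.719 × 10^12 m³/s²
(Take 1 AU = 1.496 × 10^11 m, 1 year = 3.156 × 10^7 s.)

Convert to SI: r = 4.657 AU = 6.96687e+11 m.
Escape velocity comes from setting total energy to zero: ½v² − GM/r = 0 ⇒ v_esc = √(2GM / r).
v_esc = √(2 · 5.719e+12 / 6.96687e+11) m/s ≈ 4.052 m/s = 0.0008548 AU/year.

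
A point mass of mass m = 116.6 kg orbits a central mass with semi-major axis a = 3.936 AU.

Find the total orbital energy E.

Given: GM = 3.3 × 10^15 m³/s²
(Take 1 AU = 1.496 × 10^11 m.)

Convert to SI: a = 3.936 AU = 5.88826e+11 m.
E = −GMm / (2a).
E = −3.3e+15 · 116.6 / (2 · 5.88826e+11) J ≈ -3.267e+05 J = -326.7 kJ.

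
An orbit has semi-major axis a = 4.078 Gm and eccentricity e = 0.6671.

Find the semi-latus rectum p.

Convert to SI: a = 4.078 Gm = 4.078e+09 m.
p = a (1 − e²).
p = 4.078e+09 · (1 − (0.6671)²) = 4.078e+09 · 0.554978 ≈ 2.263e+09 m = 2.263 Gm.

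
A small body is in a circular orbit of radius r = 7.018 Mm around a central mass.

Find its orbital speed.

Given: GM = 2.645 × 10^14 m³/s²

Convert to SI: r = 7.018 Mm = 7.018e+06 m.
For a circular orbit, gravity supplies the centripetal force, so v = √(GM / r).
v = √(2.645e+14 / 7.018e+06) m/s ≈ 6139 m/s = 6.139 km/s.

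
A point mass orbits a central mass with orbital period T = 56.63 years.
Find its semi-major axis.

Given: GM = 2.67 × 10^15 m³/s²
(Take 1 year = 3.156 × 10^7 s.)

Convert to SI: T = 56.63 years = 1.78724e+09 s.
Invert Kepler's third law: a = (GM · T² / (4π²))^(1/3).
Substituting T = 1.78724e+09 s and GM = 2.67e+15 m³/s²:
a = (2.67e+15 · (1.78724e+09)² / (4π²))^(1/3) m
a ≈ 6e+10 m = 60 Gm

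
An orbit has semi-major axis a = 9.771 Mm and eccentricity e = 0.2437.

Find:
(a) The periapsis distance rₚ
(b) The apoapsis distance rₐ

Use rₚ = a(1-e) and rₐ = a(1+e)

Convert to SI: a = 9.771 Mm = 9.771e+06 m.
(a) rₚ = a(1 − e) = 9.771e+06 · (1 − 0.2437) = 9.771e+06 · 0.7563 ≈ 7.39e+06 m = 7.39 Mm.
(b) rₐ = a(1 + e) = 9.771e+06 · (1 + 0.2437) = 9.771e+06 · 1.2437 ≈ 1.215e+07 m = 12.15 Mm.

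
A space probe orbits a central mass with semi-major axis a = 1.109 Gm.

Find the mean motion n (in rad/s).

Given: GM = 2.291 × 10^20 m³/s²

Convert to SI: a = 1.109 Gm = 1.109e+09 m.
n = √(GM / a³).
n = √(2.291e+20 / (1.109e+09)³) rad/s ≈ 0.0004098 rad/s.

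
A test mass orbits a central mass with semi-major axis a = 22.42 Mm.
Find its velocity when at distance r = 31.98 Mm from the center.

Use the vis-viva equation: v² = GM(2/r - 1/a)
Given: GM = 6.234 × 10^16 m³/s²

Convert to SI: a = 22.42 Mm = 2.242e+07 m; r = 31.98 Mm = 3.198e+07 m.
Vis-viva: v = √(GM · (2/r − 1/a)).
2/r − 1/a = 2/3.198e+07 − 1/2.242e+07 = 1.79361e-08 m⁻¹.
v = √(6.234e+16 · 1.79361e-08) m/s ≈ 3.344e+04 m/s = 33.44 km/s.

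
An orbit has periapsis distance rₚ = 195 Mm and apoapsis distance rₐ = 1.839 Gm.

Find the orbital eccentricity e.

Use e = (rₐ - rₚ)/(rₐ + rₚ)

Convert to SI: rₚ = 195 Mm = 1.95e+08 m; rₐ = 1.839 Gm = 1.839e+09 m.
e = (rₐ − rₚ) / (rₐ + rₚ).
e = (1.839e+09 − 1.95e+08) / (1.839e+09 + 1.95e+08) = 1.644e+09 / 2.034e+09 ≈ 0.8083.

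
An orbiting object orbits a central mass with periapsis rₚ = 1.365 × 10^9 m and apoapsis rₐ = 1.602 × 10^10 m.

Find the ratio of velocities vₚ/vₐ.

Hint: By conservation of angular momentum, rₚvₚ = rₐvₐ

Conservation of angular momentum gives rₚvₚ = rₐvₐ, so vₚ/vₐ = rₐ/rₚ.
vₚ/vₐ = 1.602e+10 / 1.365e+09 ≈ 11.74.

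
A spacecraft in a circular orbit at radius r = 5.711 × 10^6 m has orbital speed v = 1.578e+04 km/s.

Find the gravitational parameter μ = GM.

Convert to SI: v = 1.578e+04 km/s = 1.578e+07 m/s.
For a circular orbit v² = GM/r, so GM = v² · r.
GM = (1.578e+07)² · 5.711e+06 m³/s² ≈ 1.422e+21 m³/s² = 1.422 × 10^21 m³/s².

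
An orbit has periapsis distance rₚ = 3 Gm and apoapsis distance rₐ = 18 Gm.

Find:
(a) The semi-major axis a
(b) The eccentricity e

Convert to SI: rₚ = 3 Gm = 3e+09 m; rₐ = 18 Gm = 1.8e+10 m.
(a) a = (rₚ + rₐ) / 2 = (3e+09 + 1.8e+10) / 2 ≈ 1.05e+10 m = 10.5 Gm.
(b) e = (rₐ − rₚ) / (rₐ + rₚ) = (1.8e+10 − 3e+09) / (1.8e+10 + 3e+09) ≈ 0.7143.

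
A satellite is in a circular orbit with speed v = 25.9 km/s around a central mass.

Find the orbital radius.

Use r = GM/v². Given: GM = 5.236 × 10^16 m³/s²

Convert to SI: v = 25.9 km/s = 25900 m/s.
For a circular orbit, v² = GM / r, so r = GM / v².
r = 5.236e+16 / (25900)² m ≈ 7.805e+07 m = 7.805 × 10^7 m.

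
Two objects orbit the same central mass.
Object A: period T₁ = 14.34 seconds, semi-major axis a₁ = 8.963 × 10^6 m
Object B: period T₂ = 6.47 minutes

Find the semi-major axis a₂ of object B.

Convert to SI: T₂ = 6.47 minutes = 388.2 s.
Kepler's third law: (T₁/T₂)² = (a₁/a₂)³ ⇒ a₂ = a₁ · (T₂/T₁)^(2/3).
T₂/T₁ = 388.2 / 14.34 = 27.0711.
a₂ = 8.963e+06 · (27.0711)^(2/3) m ≈ 8.081e+07 m = 8.081 × 10^7 m.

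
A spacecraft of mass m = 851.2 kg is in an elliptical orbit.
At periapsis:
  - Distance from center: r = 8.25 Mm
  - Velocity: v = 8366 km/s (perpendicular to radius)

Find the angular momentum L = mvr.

Convert to SI: r = 8.25 Mm = 8.25e+06 m; v = 8366 km/s = 8.366e+06 m/s.
Since v is perpendicular to r, L = m · v · r.
L = 851.2 · 8.366e+06 · 8.25e+06 kg·m²/s ≈ 5.875e+16 kg·m²/s.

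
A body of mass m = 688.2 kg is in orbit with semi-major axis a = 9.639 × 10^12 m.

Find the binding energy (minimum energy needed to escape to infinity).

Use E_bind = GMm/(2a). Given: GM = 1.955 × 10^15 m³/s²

Total orbital energy is E = −GMm/(2a); binding energy is E_bind = −E = GMm/(2a).
E_bind = 1.955e+15 · 688.2 / (2 · 9.639e+12) J ≈ 6.979e+04 J = 69.79 kJ.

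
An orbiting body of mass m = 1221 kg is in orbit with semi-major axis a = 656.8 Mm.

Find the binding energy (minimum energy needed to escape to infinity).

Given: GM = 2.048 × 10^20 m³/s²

Convert to SI: a = 656.8 Mm = 6.568e+08 m.
Total orbital energy is E = −GMm/(2a); binding energy is E_bind = −E = GMm/(2a).
E_bind = 2.048e+20 · 1221 / (2 · 6.568e+08) J ≈ 1.904e+14 J = 190.4 TJ.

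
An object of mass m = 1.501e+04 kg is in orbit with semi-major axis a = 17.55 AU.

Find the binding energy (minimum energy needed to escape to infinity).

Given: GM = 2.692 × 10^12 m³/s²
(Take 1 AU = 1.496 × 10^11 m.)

Convert to SI: a = 17.55 AU = 2.62548e+12 m.
Total orbital energy is E = −GMm/(2a); binding energy is E_bind = −E = GMm/(2a).
E_bind = 2.692e+12 · 1.501e+04 / (2 · 2.62548e+12) J ≈ 7695 J = 7.695 kJ.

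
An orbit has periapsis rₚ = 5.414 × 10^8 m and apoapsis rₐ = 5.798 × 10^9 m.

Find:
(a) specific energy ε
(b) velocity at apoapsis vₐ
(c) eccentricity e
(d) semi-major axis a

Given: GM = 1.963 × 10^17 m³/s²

(a) With a = (rₚ + rₐ)/2 = 3.1697e+09 m, ε = −GM/(2a) = −1.963e+17/(2 · 3.1697e+09) J/kg ≈ -3.097e+07 J/kg
(b) With a = (rₚ + rₐ)/2 = 3.1697e+09 m, vₐ = √(GM (2/rₐ − 1/a)) = √(1.963e+17 · (2/5.798e+09 − 1/3.1697e+09)) m/s ≈ 2405 m/s
(c) e = (rₐ − rₚ)/(rₐ + rₚ) = (5.798e+09 − 5.414e+08)/(5.798e+09 + 5.414e+08) ≈ 0.8292
(d) a = (rₚ + rₐ)/2 = (5.414e+08 + 5.798e+09)/2 ≈ 3.17e+09 m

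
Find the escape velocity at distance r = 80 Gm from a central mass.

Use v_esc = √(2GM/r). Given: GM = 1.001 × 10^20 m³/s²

Convert to SI: r = 80 Gm = 8e+10 m.
Escape velocity comes from setting total energy to zero: ½v² − GM/r = 0 ⇒ v_esc = √(2GM / r).
v_esc = √(2 · 1.001e+20 / 8e+10) m/s ≈ 5.002e+04 m/s = 50.02 km/s.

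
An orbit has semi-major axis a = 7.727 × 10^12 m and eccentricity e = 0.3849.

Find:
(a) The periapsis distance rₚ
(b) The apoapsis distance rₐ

(a) rₚ = a(1 − e) = 7.727e+12 · (1 − 0.3849) = 7.727e+12 · 0.6151 ≈ 4.753e+12 m = 4.753 × 10^12 m.
(b) rₐ = a(1 + e) = 7.727e+12 · (1 + 0.3849) = 7.727e+12 · 1.3849 ≈ 1.07e+13 m = 1.07 × 10^13 m.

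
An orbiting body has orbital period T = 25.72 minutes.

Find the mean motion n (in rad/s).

Convert to SI: T = 25.72 minutes = 1543.2 s.
n = 2π / T.
n = 2π / 1543.2 s ≈ 0.004072 rad/s.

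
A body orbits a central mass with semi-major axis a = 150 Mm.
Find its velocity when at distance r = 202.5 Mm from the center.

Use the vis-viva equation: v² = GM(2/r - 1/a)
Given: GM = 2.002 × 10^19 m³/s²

Convert to SI: a = 150 Mm = 1.5e+08 m; r = 202.5 Mm = 2.025e+08 m.
Vis-viva: v = √(GM · (2/r − 1/a)).
2/r − 1/a = 2/2.025e+08 − 1/1.5e+08 = 3.20988e-09 m⁻¹.
v = √(2.002e+19 · 3.20988e-09) m/s ≈ 2.535e+05 m/s = 253.5 km/s.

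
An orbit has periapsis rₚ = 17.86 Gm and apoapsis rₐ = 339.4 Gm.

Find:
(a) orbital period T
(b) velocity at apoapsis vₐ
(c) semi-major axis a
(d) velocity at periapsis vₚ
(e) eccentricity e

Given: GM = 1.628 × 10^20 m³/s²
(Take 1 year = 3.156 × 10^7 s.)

Convert to SI: rₚ = 17.86 Gm = 1.786e+10 m; rₐ = 339.4 Gm = 3.394e+11 m.
(a) With a = (rₚ + rₐ)/2 = 1.7863e+11 m, T = 2π √(a³/GM) = 2π √((1.7863e+11)³/1.628e+20) s ≈ 3.718e+07 s
(b) With a = (rₚ + rₐ)/2 = 1.7863e+11 m, vₐ = √(GM (2/rₐ − 1/a)) = √(1.628e+20 · (2/3.394e+11 − 1/1.7863e+11)) m/s ≈ 6925 m/s
(c) a = (rₚ + rₐ)/2 = (1.786e+10 + 3.394e+11)/2 ≈ 1.786e+11 m
(d) With a = (rₚ + rₐ)/2 = 1.7863e+11 m, vₚ = √(GM (2/rₚ − 1/a)) = √(1.628e+20 · (2/1.786e+10 − 1/1.7863e+11)) m/s ≈ 1.316e+05 m/s
(e) e = (rₐ − rₚ)/(rₐ + rₚ) = (3.394e+11 − 1.786e+10)/(3.394e+11 + 1.786e+10) ≈ 0.9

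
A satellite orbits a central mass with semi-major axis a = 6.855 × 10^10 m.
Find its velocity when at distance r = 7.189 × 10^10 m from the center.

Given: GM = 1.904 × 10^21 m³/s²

Vis-viva: v = √(GM · (2/r − 1/a)).
2/r − 1/a = 2/7.189e+10 − 1/6.855e+10 = 1.32324e-11 m⁻¹.
v = √(1.904e+21 · 1.32324e-11) m/s ≈ 1.587e+05 m/s = 158.7 km/s.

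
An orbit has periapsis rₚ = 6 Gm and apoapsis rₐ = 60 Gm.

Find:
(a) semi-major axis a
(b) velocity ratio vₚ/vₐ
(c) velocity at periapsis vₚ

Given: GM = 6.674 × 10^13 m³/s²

Convert to SI: rₚ = 6 Gm = 6e+09 m; rₐ = 60 Gm = 6e+10 m.
(a) a = (rₚ + rₐ)/2 = (6e+09 + 6e+10)/2 ≈ 3.3e+10 m
(b) Conservation of angular momentum (rₚvₚ = rₐvₐ) gives vₚ/vₐ = rₐ/rₚ = 6e+10/6e+09 ≈ 10
(c) With a = (rₚ + rₐ)/2 = 3.3e+10 m, vₚ = √(GM (2/rₚ − 1/a)) = √(6.674e+13 · (2/6e+09 − 1/3.3e+10)) m/s ≈ 142.2 m/s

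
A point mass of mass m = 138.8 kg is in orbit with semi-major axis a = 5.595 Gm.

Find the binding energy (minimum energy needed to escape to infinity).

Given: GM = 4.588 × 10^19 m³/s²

Convert to SI: a = 5.595 Gm = 5.595e+09 m.
Total orbital energy is E = −GMm/(2a); binding energy is E_bind = −E = GMm/(2a).
E_bind = 4.588e+19 · 138.8 / (2 · 5.595e+09) J ≈ 5.691e+11 J = 569.1 GJ.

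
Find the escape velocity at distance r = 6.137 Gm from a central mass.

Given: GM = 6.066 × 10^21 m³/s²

Convert to SI: r = 6.137 Gm = 6.137e+09 m.
Escape velocity comes from setting total energy to zero: ½v² − GM/r = 0 ⇒ v_esc = √(2GM / r).
v_esc = √(2 · 6.066e+21 / 6.137e+09) m/s ≈ 1.406e+06 m/s = 1406 km/s.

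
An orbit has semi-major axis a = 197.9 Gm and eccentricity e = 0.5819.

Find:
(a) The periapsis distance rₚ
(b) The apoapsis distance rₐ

Convert to SI: a = 197.9 Gm = 1.979e+11 m.
(a) rₚ = a(1 − e) = 1.979e+11 · (1 − 0.5819) = 1.979e+11 · 0.4181 ≈ 8.274e+10 m = 82.74 Gm.
(b) rₐ = a(1 + e) = 1.979e+11 · (1 + 0.5819) = 1.979e+11 · 1.5819 ≈ 3.131e+11 m = 313.1 Gm.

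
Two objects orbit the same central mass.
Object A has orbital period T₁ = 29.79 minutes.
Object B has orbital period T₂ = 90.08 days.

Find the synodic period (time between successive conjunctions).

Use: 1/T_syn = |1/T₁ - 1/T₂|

Convert to SI: T₁ = 29.79 minutes = 1787.4 s; T₂ = 90.08 days = 7.78291e+06 s.
T_syn = |T₁ · T₂ / (T₁ − T₂)|.
T_syn = |1787.4 · 7.78291e+06 / (1787.4 − 7.78291e+06)| s ≈ 1788 s = 29.8 minutes.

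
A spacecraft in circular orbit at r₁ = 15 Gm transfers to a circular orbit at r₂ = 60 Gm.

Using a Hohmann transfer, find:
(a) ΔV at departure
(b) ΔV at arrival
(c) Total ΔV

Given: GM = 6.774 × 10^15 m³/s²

Convert to SI: r₁ = 15 Gm = 1.5e+10 m; r₂ = 60 Gm = 6e+10 m.
Transfer semi-major axis: a_t = (r₁ + r₂)/2 = (1.5e+10 + 6e+10)/2 = 3.75e+10 m.
Circular speeds: v₁ = √(GM/r₁) = 672.012 m/s, v₂ = √(GM/r₂) = 336.006 m/s.
Transfer speeds (vis-viva v² = GM(2/r − 1/a_t)): v₁ᵗ = 850.035 m/s, v₂ᵗ = 212.509 m/s.
(a) ΔV₁ = |v₁ᵗ − v₁| ≈ 178 m/s = 178 m/s.
(b) ΔV₂ = |v₂ − v₂ᵗ| ≈ 123.5 m/s = 123.5 m/s.
(c) ΔV_total = ΔV₁ + ΔV₂ ≈ 301.5 m/s = 301.5 m/s.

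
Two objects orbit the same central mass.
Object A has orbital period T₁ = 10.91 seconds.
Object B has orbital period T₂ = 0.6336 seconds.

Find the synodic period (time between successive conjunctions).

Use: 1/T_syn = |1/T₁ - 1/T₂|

T_syn = |T₁ · T₂ / (T₁ − T₂)|.
T_syn = |10.91 · 0.6336 / (10.91 − 0.6336)| s ≈ 0.6727 s = 0.6727 seconds.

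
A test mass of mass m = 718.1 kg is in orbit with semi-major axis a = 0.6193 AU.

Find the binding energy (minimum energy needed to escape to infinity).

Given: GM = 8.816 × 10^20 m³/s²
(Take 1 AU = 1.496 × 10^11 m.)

Convert to SI: a = 0.6193 AU = 9.26473e+10 m.
Total orbital energy is E = −GMm/(2a); binding energy is E_bind = −E = GMm/(2a).
E_bind = 8.816e+20 · 718.1 / (2 · 9.26473e+10) J ≈ 3.417e+12 J = 3.417 TJ.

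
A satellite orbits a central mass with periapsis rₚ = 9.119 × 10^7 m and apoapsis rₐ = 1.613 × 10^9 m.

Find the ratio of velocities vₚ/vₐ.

Conservation of angular momentum gives rₚvₚ = rₐvₐ, so vₚ/vₐ = rₐ/rₚ.
vₚ/vₐ = 1.613e+09 / 9.119e+07 ≈ 17.69.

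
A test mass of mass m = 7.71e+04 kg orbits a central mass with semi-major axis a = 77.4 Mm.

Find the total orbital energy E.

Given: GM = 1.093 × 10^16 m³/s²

Convert to SI: a = 77.4 Mm = 7.74e+07 m.
E = −GMm / (2a).
E = −1.093e+16 · 7.71e+04 / (2 · 7.74e+07) J ≈ -5.444e+12 J = -5.444 TJ.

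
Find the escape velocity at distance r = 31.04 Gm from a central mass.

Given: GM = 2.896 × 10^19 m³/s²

Convert to SI: r = 31.04 Gm = 3.104e+10 m.
Escape velocity comes from setting total energy to zero: ½v² − GM/r = 0 ⇒ v_esc = √(2GM / r).
v_esc = √(2 · 2.896e+19 / 3.104e+10) m/s ≈ 4.32e+04 m/s = 43.2 km/s.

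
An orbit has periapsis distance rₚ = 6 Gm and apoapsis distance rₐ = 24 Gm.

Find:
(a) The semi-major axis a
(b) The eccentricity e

Convert to SI: rₚ = 6 Gm = 6e+09 m; rₐ = 24 Gm = 2.4e+10 m.
(a) a = (rₚ + rₐ) / 2 = (6e+09 + 2.4e+10) / 2 ≈ 1.5e+10 m = 15 Gm.
(b) e = (rₐ − rₚ) / (rₐ + rₚ) = (2.4e+10 − 6e+09) / (2.4e+10 + 6e+09) ≈ 0.6.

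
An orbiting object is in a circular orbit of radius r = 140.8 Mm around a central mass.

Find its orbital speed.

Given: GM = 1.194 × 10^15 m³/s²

Convert to SI: r = 140.8 Mm = 1.408e+08 m.
For a circular orbit, gravity supplies the centripetal force, so v = √(GM / r).
v = √(1.194e+15 / 1.408e+08) m/s ≈ 2912 m/s = 2.912 km/s.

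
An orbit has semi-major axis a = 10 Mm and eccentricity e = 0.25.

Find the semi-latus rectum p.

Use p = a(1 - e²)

Convert to SI: a = 10 Mm = 1e+07 m.
p = a (1 − e²).
p = 1e+07 · (1 − (0.25)²) = 1e+07 · 0.9375 ≈ 9.375e+06 m = 9.375 Mm.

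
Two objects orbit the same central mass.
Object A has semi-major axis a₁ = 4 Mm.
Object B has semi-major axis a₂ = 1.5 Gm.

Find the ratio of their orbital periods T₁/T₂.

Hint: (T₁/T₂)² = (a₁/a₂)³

Convert to SI: a₁ = 4 Mm = 4e+06 m; a₂ = 1.5 Gm = 1.5e+09 m.
From Kepler's third law, (T₁/T₂)² = (a₁/a₂)³, so T₁/T₂ = (a₁/a₂)^(3/2).
a₁/a₂ = 4e+06 / 1.5e+09 = 0.00266667.
T₁/T₂ = (0.00266667)^(3/2) ≈ 0.0001377.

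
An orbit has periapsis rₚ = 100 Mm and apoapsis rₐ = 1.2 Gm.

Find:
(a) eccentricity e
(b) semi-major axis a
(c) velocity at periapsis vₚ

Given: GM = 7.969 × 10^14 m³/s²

Convert to SI: rₚ = 100 Mm = 1e+08 m; rₐ = 1.2 Gm = 1.2e+09 m.
(a) e = (rₐ − rₚ)/(rₐ + rₚ) = (1.2e+09 − 1e+08)/(1.2e+09 + 1e+08) ≈ 0.8462
(b) a = (rₚ + rₐ)/2 = (1e+08 + 1.2e+09)/2 ≈ 6.5e+08 m
(c) With a = (rₚ + rₐ)/2 = 6.5e+08 m, vₚ = √(GM (2/rₚ − 1/a)) = √(7.969e+14 · (2/1e+08 − 1/6.5e+08)) m/s ≈ 3836 m/s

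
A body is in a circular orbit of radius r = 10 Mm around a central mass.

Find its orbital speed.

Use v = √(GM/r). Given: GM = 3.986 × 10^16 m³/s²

Convert to SI: r = 10 Mm = 1e+07 m.
For a circular orbit, gravity supplies the centripetal force, so v = √(GM / r).
v = √(3.986e+16 / 1e+07) m/s ≈ 6.313e+04 m/s = 63.13 km/s.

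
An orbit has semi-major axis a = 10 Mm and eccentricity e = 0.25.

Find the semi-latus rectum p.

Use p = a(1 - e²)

Convert to SI: a = 10 Mm = 1e+07 m.
p = a (1 − e²).
p = 1e+07 · (1 − (0.25)²) = 1e+07 · 0.9375 ≈ 9.375e+06 m = 9.375 Mm.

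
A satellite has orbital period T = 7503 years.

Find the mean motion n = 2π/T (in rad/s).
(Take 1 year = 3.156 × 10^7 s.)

Convert to SI: T = 7503 years = 2.36795e+11 s.
n = 2π / T.
n = 2π / 2.36795e+11 s ≈ 2.653e-11 rad/s.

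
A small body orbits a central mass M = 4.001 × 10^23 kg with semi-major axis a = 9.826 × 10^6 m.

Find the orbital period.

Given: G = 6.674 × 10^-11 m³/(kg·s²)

GM = G · M = 6.674e-11 · 4.001e+23 = 2.67027e+13 m³/s².
Kepler's third law: T = 2π √(a³ / GM).
Substituting a = 9.826e+06 m and GM = 2.67027e+13 m³/s²:
T = 2π √((9.826e+06)³ / 2.67027e+13) s
T ≈ 3.745e+04 s = 10.4 hours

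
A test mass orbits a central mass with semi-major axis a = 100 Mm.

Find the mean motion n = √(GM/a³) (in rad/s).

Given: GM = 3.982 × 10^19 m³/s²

Convert to SI: a = 100 Mm = 1e+08 m.
n = √(GM / a³).
n = √(3.982e+19 / (1e+08)³) rad/s ≈ 0.00631 rad/s.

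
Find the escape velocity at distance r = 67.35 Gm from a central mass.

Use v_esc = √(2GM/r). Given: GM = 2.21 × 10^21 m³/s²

Convert to SI: r = 67.35 Gm = 6.735e+10 m.
Escape velocity comes from setting total energy to zero: ½v² − GM/r = 0 ⇒ v_esc = √(2GM / r).
v_esc = √(2 · 2.21e+21 / 6.735e+10) m/s ≈ 2.562e+05 m/s = 256.2 km/s.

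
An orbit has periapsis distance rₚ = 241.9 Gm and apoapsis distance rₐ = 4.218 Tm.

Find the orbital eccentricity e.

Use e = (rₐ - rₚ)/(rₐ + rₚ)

Convert to SI: rₚ = 241.9 Gm = 2.419e+11 m; rₐ = 4.218 Tm = 4.218e+12 m.
e = (rₐ − rₚ) / (rₐ + rₚ).
e = (4.218e+12 − 2.419e+11) / (4.218e+12 + 2.419e+11) = 3.9761e+12 / 4.4599e+12 ≈ 0.8915.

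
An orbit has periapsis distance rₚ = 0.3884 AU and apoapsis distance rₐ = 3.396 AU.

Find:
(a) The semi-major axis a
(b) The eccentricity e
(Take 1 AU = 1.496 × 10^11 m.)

Convert to SI: rₚ = 0.3884 AU = 5.81046e+10 m; rₐ = 3.396 AU = 5.08042e+11 m.
(a) a = (rₚ + rₐ) / 2 = (5.81046e+10 + 5.08042e+11) / 2 ≈ 2.831e+11 m = 1.892 AU.
(b) e = (rₐ − rₚ) / (rₐ + rₚ) = (5.08042e+11 − 5.81046e+10) / (5.08042e+11 + 5.81046e+10) ≈ 0.7947.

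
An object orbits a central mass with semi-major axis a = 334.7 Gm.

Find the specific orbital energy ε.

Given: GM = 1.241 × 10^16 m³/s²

Convert to SI: a = 334.7 Gm = 3.347e+11 m.
ε = −GM / (2a).
ε = −1.241e+16 / (2 · 3.347e+11) J/kg ≈ -1.854e+04 J/kg = -18.54 kJ/kg.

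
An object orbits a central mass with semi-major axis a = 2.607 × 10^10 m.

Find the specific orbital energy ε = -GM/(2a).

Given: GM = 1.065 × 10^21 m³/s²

ε = −GM / (2a).
ε = −1.065e+21 / (2 · 2.607e+10) J/kg ≈ -2.043e+10 J/kg = -20.43 GJ/kg.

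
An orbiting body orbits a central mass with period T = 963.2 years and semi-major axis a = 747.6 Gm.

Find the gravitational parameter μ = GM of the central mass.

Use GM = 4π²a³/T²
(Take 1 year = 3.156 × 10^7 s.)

Convert to SI: T = 963.2 years = 3.03986e+10 s; a = 747.6 Gm = 7.476e+11 m.
GM = 4π² · a³ / T².
GM = 4π² · (7.476e+11)³ / (3.03986e+10)² m³/s² ≈ 1.785e+16 m³/s² = 1.785 × 10^16 m³/s².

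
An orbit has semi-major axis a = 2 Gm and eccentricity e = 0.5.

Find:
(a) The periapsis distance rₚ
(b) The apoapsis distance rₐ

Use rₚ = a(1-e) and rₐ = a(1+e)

Convert to SI: a = 2 Gm = 2e+09 m.
(a) rₚ = a(1 − e) = 2e+09 · (1 − 0.5) = 2e+09 · 0.5 ≈ 1e+09 m = 1 Gm.
(b) rₐ = a(1 + e) = 2e+09 · (1 + 0.5) = 2e+09 · 1.5 ≈ 3e+09 m = 3 Gm.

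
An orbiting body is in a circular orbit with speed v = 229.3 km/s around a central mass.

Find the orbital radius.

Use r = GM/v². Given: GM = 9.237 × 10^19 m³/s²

Convert to SI: v = 229.3 km/s = 229300 m/s.
For a circular orbit, v² = GM / r, so r = GM / v².
r = 9.237e+19 / (229300)² m ≈ 1.757e+09 m = 1.757 Gm.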